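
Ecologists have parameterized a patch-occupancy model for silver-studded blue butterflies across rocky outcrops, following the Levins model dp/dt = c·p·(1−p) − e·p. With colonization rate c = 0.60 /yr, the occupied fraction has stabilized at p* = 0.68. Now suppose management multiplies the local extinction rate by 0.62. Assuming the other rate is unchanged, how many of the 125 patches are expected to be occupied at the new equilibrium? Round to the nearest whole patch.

100

Balance c(1−p*) = e gives e = 0.60×(1 − 0.68000) = 0.19200.
New p* = 1 − e/c = 1 − 0.11904/0.60000 = 0.80160.
Expected occupied = 125 × 0.80160 = 100.20 ≈ 100.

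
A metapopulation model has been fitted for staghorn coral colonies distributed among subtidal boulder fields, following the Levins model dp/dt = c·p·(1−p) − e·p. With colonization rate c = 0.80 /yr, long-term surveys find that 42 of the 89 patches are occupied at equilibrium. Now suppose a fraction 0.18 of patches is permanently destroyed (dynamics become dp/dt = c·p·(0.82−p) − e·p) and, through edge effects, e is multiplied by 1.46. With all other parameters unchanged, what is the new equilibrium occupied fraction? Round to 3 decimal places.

0.049

Observed p* = 42/89 = 0.47191.
Balance c(1−p*) = e gives e = 0.80×(1 − 0.47191) = 0.42247.
New p* = 0.82 − e/c = 0.82 − 0.61681/0.80000 = 0.04899.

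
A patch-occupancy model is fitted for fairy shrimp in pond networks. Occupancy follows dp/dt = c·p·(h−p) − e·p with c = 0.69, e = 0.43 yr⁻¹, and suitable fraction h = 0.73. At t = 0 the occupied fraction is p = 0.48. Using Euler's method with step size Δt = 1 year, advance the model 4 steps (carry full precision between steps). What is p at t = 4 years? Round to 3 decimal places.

Update rule: p ← p + [c·p·(h−p) − e·p]·Δt with Δt = 1.
step 1: Δp = -0.12360, p = 0.35640
step 2: Δp = -0.06138, p = 0.29502
step 3: Δp = -0.03831, p = 0.25671
step 4: Δp = -0.02655, p = 0.23016

0.230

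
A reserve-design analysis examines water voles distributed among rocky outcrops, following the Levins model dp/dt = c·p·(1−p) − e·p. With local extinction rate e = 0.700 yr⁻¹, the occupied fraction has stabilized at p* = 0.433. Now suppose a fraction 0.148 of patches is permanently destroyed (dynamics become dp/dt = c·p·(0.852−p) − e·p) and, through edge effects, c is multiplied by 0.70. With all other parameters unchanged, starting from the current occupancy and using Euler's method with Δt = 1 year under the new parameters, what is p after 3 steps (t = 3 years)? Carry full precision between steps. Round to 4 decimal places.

0.1901

Balance c(1−p*) = e gives c = e/(1 − 0.43300) = 0.700/0.56700 = 1.23457.
Starting from p₀ = 0.43300; update p ← p + (dp/dt)·Δt with the new parameters.
t = 1: p = 0.43300 + (-0.14631) = 0.28669
t = 2: p = 0.28669 + (-0.06062) = 0.22607
t = 3: p = 0.22607 + (-0.03596) = 0.19011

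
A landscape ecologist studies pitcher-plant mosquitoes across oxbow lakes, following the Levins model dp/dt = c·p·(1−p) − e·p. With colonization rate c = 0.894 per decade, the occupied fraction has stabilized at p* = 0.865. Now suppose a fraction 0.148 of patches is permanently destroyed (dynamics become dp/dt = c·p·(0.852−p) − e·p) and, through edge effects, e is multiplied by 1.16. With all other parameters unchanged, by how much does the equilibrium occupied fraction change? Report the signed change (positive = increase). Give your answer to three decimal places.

-0.170

Balance c(1−p*) = e gives e = 0.894×(1 − 0.86500) = 0.12069.
New p* = 0.852 − e/c = 0.852 − 0.14000/0.89400 = 0.69540.
Δp* = 0.69540 − 0.86500 = -0.16960.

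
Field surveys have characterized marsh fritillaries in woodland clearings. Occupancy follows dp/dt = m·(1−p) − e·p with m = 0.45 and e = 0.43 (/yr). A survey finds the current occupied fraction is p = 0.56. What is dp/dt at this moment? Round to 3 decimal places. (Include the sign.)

-0.043

Colonization term: m·(1−p) = 0.45×0.4400 = 0.19800.
Extinction term: e·p = 0.24080.
dp/dt = 0.19800 − 0.24080 = -0.04280.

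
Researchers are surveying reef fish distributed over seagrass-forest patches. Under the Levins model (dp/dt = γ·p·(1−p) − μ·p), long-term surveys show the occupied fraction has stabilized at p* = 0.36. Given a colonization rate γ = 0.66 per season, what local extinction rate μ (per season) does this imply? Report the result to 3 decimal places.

At equilibrium γ(1−p*) = μ.
μ = 0.66 × (1 − 0.36) = 0.66 × 0.6400 = 0.4224.

0.422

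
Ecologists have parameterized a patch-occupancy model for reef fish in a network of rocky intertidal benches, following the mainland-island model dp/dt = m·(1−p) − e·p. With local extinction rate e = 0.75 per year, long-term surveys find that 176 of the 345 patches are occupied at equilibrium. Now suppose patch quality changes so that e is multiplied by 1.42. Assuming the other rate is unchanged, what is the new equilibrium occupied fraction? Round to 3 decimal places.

0.423

Observed p* = 176/345 = 0.51014.
Balance m(1−p*) = e·p* gives m = e·p*/(1−p*) = 0.75×0.51014/0.48986 = 0.78105.
New p* = m/(m+e) = 0.78105/(0.78105+1.06500) = 0.42309.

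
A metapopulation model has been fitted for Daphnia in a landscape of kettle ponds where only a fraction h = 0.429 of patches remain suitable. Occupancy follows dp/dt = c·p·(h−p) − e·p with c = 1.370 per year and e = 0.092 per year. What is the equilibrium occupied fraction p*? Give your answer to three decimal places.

Setting dp/dt = 0 and dividing by p* gives c·(h−p*) = e.
So p* = h − e/c = 0.429 − 0.092/1.370 = 0.429 − 0.0672 = 0.3618.

0.362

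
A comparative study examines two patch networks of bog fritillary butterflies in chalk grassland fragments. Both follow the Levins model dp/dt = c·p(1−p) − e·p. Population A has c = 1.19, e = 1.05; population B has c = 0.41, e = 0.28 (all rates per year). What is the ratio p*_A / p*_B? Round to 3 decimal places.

A: p*_A = 1 − 1.05/1.19 = 0.1176.
B: p*_B = 1 − 0.28/0.41 = 0.3171.
p*_A / p*_B = 0.1176/0.3171 = 0.3710.

0.371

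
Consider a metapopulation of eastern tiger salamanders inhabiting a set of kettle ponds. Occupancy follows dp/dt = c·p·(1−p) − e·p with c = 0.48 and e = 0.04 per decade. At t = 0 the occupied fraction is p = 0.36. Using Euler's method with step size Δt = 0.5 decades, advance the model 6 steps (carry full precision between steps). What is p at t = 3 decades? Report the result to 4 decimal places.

Update rule: p ← p + [c·p·(1−p) − e·p]·Δt with Δt = 0.5.
  1  |  dp/dt·Δt = +0.048096  |  p_1 = 0.408096
  2  |  dp/dt·Δt = +0.049811  |  p_2 = 0.457907
  3  |  dp/dt·Δt = +0.050417  |  p_3 = 0.508324
  4  |  dp/dt·Δt = +0.049817  |  p_4 = 0.558140
  5  |  dp/dt·Δt = +0.048026  |  p_5 = 0.606166
  6  |  dp/dt·Δt = +0.045172  |  p_6 = 0.651338

0.6513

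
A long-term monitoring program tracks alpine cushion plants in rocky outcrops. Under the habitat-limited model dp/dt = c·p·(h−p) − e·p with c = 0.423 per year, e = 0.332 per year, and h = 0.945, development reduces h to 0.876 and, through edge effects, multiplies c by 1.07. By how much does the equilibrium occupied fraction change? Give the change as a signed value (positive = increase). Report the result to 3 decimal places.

Before: p* = h − e/c = 0.945 − 0.332/0.423 = 0.945 − 0.7849 = 0.1601.
After: c = 0.45261, e = 0.332, h = 0.876; p* = 0.876 − 0.332/0.45261 = 0.1425.
Δp* = 0.1425 − 0.1601 = -0.0177.

-0.018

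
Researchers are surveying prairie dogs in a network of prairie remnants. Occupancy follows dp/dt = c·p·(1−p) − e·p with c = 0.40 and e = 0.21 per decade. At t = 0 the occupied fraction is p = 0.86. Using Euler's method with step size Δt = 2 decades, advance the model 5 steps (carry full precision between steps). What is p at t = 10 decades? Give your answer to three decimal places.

0.488

Update rule: p ← p + [c·p·(1−p) − e·p]·Δt with Δt = 2.
  1  |  dp/dt·Δt = -0.264880  |  p_1 = 0.595120
  2  |  dp/dt·Δt = -0.057189  |  p_2 = 0.537931
  3  |  dp/dt·Δt = -0.027082  |  p_3 = 0.510849
  4  |  dp/dt·Δt = -0.014651  |  p_4 = 0.496198
  5  |  dp/dt·Δt = -0.008415  |  p_5 = 0.487783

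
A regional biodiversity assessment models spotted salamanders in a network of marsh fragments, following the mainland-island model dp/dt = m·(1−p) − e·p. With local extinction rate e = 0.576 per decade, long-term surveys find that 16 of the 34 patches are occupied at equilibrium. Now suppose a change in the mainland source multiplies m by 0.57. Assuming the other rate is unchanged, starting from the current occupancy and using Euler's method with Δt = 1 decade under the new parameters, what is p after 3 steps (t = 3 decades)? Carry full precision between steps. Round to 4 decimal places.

0.3366

Observed p* = 16/34 = 0.47059.
Balance m(1−p*) = e·p* gives m = e·p*/(1−p*) = 0.576×0.47059/0.52941 = 0.51200.
Starting from p₀ = 0.47059; update p ← p + (dp/dt)·Δt with the new parameters.
step 1: Δp = -0.11656, p = 0.35403
step 2: Δp = -0.01540, p = 0.33863
step 3: Δp = -0.00204, p = 0.33659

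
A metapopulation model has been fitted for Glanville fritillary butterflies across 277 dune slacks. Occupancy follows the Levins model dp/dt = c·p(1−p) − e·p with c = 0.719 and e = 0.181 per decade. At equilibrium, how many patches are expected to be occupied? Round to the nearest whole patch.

207

p* = 1 − e/c = 1 − 0.181/0.719 = 0.7483.
Expected occupied patches = N × p* = 277 × 0.7483 = 207.27 ≈ 207.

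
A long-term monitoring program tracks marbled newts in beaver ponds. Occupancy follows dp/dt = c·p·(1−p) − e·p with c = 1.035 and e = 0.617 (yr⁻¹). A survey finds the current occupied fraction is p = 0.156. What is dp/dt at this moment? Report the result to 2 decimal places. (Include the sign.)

0.04

Colonization term: c·p·(1−p) = 1.035×0.156×0.8440 = 0.13627.
Extinction term: e·p = 0.09625.
dp/dt = 0.13627 − 0.09625 = 0.04002.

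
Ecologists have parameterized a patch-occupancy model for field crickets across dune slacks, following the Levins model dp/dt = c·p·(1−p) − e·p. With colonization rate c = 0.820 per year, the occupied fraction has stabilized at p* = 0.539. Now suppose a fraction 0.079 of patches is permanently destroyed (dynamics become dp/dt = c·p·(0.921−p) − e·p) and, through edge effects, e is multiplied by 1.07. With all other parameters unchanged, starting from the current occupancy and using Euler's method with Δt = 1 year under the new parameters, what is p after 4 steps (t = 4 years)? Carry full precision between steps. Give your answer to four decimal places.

Balance c(1−p*) = e gives e = 0.820×(1 − 0.53900) = 0.37802.
Starting from p₀ = 0.53900; update p ← p + (dp/dt)·Δt with the new parameters.
p: 0.53900 → 0.48982  (Δp = -0.04918)
p: 0.48982 → 0.46488  (Δp = -0.02494)
p: 0.46488 → 0.45072  (Δp = -0.01416)
p: 0.45072 → 0.44222  (Δp = -0.00850)

0.4422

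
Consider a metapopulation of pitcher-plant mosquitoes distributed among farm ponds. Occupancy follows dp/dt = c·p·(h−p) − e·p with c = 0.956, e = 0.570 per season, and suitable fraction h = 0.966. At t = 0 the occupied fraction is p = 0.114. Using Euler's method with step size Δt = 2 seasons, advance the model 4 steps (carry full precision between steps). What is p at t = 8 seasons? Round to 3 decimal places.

0.337

Update rule: p ← p + [c·p·(h−p) − e·p]·Δt with Δt = 2.
  1  |  dp/dt·Δt = +0.055749  |  p_1 = 0.169749
  2  |  dp/dt·Δt = +0.064917  |  p_2 = 0.234666
  3  |  dp/dt·Δt = +0.060617  |  p_3 = 0.295283
  4  |  dp/dt·Δt = +0.042052  |  p_4 = 0.337334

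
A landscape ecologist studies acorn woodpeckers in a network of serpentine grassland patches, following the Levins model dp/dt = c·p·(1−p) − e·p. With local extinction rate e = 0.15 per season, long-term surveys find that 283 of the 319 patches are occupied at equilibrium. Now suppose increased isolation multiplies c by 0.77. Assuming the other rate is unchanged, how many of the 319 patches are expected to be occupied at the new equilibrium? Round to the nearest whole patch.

Observed p* = 283/319 = 0.88715.
Balance c(1−p*) = e gives c = e/(1 − 0.88715) = 0.15/0.11285 = 1.32920.
New p* = 1 − e/c = 1 − 0.15000/1.02348 = 0.85344.
Expected occupied = 319 × 0.85344 = 272.25 ≈ 272.

272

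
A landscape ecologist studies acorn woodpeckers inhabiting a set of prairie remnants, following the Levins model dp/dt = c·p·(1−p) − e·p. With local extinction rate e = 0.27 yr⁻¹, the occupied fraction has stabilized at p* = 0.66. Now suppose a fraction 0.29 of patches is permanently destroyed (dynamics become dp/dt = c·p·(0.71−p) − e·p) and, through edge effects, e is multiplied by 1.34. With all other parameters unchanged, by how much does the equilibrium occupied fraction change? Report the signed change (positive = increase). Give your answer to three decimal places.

-0.406

Balance c(1−p*) = e gives c = e/(1 − 0.66000) = 0.27/0.34000 = 0.79412.
New p* = 0.71 − e/c = 0.71 − 0.36180/0.79412 = 0.25440.
Δp* = 0.25440 − 0.66000 = -0.40560.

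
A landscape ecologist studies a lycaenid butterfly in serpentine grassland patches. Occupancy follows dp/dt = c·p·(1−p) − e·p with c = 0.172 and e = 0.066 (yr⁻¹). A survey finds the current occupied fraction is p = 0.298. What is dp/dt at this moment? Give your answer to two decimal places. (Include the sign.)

Colonization term: c·p·(1−p) = 0.172×0.298×0.7020 = 0.03598.
Extinction term: e·p = 0.01967.
dp/dt = 0.03598 − 0.01967 = 0.01631.

0.02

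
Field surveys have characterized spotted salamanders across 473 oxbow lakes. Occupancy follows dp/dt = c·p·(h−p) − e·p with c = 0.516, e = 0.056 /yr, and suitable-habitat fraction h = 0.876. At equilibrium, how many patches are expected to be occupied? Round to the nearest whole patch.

363

p* = h − e/c = 0.876 − 0.1085 = 0.7675.
Expected occupied patches = N × p* = 473 × 0.7675 = 363.01 ≈ 363.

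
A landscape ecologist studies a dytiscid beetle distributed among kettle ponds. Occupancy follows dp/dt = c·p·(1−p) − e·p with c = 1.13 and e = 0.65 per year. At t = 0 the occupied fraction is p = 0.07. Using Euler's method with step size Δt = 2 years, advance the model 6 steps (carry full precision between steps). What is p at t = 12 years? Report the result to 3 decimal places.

0.425

Update rule: p ← p + [c·p·(1−p) − e·p]·Δt with Δt = 2.
p: 0.07000 → 0.12613  (Δp = +0.05613)
p: 0.12613 → 0.21126  (Δp = +0.08513)
p: 0.21126 → 0.31320  (Δp = +0.10194)
p: 0.31320 → 0.39218  (Δp = +0.07898)
p: 0.39218 → 0.42107  (Δp = +0.02889)
p: 0.42107 → 0.42460  (Δp = +0.00353)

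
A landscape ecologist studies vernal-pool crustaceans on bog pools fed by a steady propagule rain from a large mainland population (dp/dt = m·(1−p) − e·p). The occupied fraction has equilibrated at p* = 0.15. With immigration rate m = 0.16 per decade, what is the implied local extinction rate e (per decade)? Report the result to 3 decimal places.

At equilibrium m(1−p*) = e·p*, so e = m(1−p*)/p*.
e = 0.16 × 0.8500 / 0.15 = 0.9067.

0.907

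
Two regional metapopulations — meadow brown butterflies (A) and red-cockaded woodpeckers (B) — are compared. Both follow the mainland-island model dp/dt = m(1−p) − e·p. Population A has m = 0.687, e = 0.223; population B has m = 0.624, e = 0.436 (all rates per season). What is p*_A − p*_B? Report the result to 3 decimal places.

A: p*_A = m/(m+e) = 0.687/0.9100 = 0.7549.
B: p*_B = 0.624/1.0600 = 0.5887.
p*_A − p*_B = 0.7549 − 0.5887 = 0.1663.

0.166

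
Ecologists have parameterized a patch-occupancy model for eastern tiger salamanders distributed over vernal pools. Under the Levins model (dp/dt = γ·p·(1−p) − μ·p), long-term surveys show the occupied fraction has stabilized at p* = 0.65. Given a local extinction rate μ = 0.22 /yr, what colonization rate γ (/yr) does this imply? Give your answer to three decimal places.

0.629

At equilibrium γ(1−p*) = μ, so γ = μ/(1−p*).
γ = 0.22/(1 − 0.65) = 0.22/0.3500 = 0.6286.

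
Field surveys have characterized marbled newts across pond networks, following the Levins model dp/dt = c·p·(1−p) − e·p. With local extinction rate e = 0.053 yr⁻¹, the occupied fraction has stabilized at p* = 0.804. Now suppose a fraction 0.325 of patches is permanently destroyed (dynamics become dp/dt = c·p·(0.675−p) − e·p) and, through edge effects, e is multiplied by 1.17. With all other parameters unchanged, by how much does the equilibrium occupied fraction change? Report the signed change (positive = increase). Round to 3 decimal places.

Balance c(1−p*) = e gives c = e/(1 − 0.80400) = 0.053/0.19600 = 0.27041.
New p* = 0.675 − e/c = 0.675 − 0.06201/0.27041 = 0.44568.
Δp* = 0.44568 − 0.80400 = -0.35832.

-0.358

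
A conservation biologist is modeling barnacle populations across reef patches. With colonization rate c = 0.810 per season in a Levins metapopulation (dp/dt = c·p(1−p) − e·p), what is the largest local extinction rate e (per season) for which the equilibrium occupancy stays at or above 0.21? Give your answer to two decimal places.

1 − e/c ≥ 0.21 ⇒ e ≤ c(1 − 0.21) = 0.810 × 0.7900.
e_max = 0.6399.

0.64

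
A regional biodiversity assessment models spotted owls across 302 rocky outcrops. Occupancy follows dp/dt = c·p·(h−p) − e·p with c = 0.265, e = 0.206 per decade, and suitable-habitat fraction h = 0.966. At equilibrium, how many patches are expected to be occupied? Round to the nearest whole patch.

p* = h − e/c = 0.966 − 0.7774 = 0.1886.
Expected occupied patches = N × p* = 302 × 0.1886 = 56.97 ≈ 57.

57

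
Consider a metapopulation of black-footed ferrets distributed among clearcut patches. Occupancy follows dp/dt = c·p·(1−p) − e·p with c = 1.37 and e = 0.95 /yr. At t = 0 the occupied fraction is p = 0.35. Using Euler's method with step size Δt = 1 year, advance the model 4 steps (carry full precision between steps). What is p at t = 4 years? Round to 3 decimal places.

Update rule: p ← p + [c·p·(1−p) − e·p]·Δt with Δt = 1.
step 1: Δp = -0.02082, p = 0.32917
step 2: Δp = -0.01019, p = 0.31898
step 3: Δp = -0.00542, p = 0.31356
step 4: Δp = -0.00300, p = 0.31056

0.311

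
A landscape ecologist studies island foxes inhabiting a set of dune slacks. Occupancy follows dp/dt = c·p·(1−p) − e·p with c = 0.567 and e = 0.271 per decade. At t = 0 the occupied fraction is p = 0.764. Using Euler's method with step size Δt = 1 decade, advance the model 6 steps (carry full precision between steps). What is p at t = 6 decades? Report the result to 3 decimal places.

0.540

Update rule: p ← p + [c·p·(1−p) − e·p]·Δt with Δt = 1.
t = 1: p = 0.76400 + (-0.10481) = 0.65919
t = 2: p = 0.65919 + (-0.05126) = 0.60793
t = 3: p = 0.60793 + (-0.02960) = 0.57833
t = 4: p = 0.57833 + (-0.01845) = 0.55987
t = 5: p = 0.55987 + (-0.01201) = 0.54786
t = 6: p = 0.54786 + (-0.00802) = 0.53984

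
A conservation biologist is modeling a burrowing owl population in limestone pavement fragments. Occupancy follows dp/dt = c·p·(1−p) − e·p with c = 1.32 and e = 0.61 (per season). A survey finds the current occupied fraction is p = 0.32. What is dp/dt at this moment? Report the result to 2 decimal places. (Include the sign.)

0.09

Colonization term: c·p·(1−p) = 1.32×0.32×0.6800 = 0.28723.
Extinction term: e·p = 0.19520.
dp/dt = 0.28723 − 0.19520 = 0.09203.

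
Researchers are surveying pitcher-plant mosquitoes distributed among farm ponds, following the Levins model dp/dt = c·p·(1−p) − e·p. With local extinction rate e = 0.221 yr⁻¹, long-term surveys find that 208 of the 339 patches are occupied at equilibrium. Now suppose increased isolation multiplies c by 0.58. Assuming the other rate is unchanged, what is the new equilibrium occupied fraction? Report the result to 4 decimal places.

0.3337

Observed p* = 208/339 = 0.61357.
Balance c(1−p*) = e gives c = e/(1 − 0.61357) = 0.221/0.38643 = 0.57190.
New p* = 1 − e/c = 1 − 0.22100/0.33170 = 0.33374.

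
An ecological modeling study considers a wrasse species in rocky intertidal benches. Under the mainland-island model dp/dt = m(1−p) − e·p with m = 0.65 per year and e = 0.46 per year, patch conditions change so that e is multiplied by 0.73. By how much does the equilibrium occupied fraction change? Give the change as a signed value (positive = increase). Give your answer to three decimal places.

0.074

Before: p* = 0.65/(0.65+0.46) = 0.5856.
After: m = 0.65, e = 0.3358; p* = 0.65/0.9858 = 0.6594.
Δp* = 0.6594 − 0.5856 = +0.0738.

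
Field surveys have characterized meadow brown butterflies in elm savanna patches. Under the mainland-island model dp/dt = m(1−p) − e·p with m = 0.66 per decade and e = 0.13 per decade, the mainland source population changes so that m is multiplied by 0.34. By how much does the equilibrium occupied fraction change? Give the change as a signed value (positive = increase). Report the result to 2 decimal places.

-0.20

Before: p* = 0.66/(0.66+0.13) = 0.8354.
After: m = 0.2244, e = 0.13; p* = 0.2244/0.3544 = 0.6332.
Δp* = 0.6332 − 0.8354 = -0.2023.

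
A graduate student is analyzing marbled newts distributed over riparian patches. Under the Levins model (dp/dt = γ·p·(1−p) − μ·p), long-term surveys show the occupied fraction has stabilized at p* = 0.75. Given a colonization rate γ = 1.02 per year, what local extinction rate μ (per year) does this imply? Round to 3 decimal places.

0.255

At equilibrium γ(1−p*) = μ.
μ = 1.02 × (1 − 0.75) = 1.02 × 0.2500 = 0.2550.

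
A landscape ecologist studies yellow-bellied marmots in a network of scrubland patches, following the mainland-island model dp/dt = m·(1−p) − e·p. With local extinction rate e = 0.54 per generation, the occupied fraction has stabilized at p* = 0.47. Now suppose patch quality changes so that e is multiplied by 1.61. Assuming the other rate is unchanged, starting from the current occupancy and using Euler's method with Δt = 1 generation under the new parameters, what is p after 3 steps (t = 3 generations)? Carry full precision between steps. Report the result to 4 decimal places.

Balance m(1−p*) = e·p* gives m = e·p*/(1−p*) = 0.54×0.47000/0.53000 = 0.47887.
Starting from p₀ = 0.47000; update p ← p + (dp/dt)·Δt with the new parameters.
p: 0.47000 → 0.31518  (Δp = -0.15482)
p: 0.31518 → 0.36910  (Δp = +0.05392)
p: 0.36910 → 0.35032  (Δp = -0.01878)

0.3503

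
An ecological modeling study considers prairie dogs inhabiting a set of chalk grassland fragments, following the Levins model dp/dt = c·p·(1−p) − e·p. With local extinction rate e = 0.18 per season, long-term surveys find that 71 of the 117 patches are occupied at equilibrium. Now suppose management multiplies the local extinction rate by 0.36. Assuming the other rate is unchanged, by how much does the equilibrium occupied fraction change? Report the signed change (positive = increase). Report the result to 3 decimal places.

0.252

Observed p* = 71/117 = 0.60684.
Balance c(1−p*) = e gives c = e/(1 − 0.60684) = 0.18/0.39316 = 0.45783.
New p* = 1 − e/c = 1 − 0.06480/0.45783 = 0.85846.
Δp* = 0.85846 − 0.60684 = +0.25162.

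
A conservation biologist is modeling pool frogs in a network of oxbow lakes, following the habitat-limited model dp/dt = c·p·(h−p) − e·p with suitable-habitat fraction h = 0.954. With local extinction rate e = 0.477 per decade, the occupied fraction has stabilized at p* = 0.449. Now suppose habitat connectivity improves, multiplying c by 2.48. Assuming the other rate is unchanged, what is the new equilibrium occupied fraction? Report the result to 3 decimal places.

0.750

Balance c(h−p*) = e gives c = e/(0.954 − 0.44900) = 0.477/0.50500 = 0.94455.
New p* = 0.954 − e/c = 0.954 − 0.47700/2.34248 = 0.75037.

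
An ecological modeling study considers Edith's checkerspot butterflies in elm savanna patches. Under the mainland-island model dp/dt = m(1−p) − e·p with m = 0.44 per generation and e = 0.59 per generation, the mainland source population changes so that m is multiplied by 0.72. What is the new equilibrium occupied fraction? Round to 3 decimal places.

Before: p* = 0.44/(0.44+0.59) = 0.4272.
After: m = 0.3168, e = 0.59; p* = 0.3168/0.9068 = 0.3494.

0.349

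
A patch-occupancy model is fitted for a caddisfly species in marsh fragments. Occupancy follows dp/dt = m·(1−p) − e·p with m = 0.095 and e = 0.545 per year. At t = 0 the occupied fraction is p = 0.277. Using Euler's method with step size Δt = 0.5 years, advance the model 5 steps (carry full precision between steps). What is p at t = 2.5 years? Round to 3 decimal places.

Update rule: p ← p + [m·(1−p) − e·p]·Δt with Δt = 0.5.
t = 0.5: p = 0.27700 + (-0.04114) = 0.23586
t = 1: p = 0.23586 + (-0.02798) = 0.20788
t = 1.5: p = 0.20788 + (-0.01902) = 0.18886
t = 2: p = 0.18886 + (-0.01294) = 0.17593
t = 2.5: p = 0.17593 + (-0.00880) = 0.16713

0.167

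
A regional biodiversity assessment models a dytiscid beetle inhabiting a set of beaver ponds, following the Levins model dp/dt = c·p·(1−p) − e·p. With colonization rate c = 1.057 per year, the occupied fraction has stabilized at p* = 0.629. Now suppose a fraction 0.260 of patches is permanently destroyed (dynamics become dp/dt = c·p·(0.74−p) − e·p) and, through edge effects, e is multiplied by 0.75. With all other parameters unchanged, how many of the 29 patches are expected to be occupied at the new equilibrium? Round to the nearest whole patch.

13

Balance c(1−p*) = e gives e = 1.057×(1 − 0.62900) = 0.39215.
New p* = 0.74 − e/c = 0.74 − 0.29411/1.05700 = 0.46175.
Expected occupied = 29 × 0.46175 = 13.39 ≈ 13.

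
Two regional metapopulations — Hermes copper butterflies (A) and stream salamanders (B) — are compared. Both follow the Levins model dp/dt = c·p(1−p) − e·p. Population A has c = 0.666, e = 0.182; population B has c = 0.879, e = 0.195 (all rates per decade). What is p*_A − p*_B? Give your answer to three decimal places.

A: p*_A = 1 − 0.182/0.666 = 0.7267.
B: p*_B = 1 − 0.195/0.879 = 0.7782.
p*_A − p*_B = 0.7267 − 0.7782 = -0.0514.

-0.051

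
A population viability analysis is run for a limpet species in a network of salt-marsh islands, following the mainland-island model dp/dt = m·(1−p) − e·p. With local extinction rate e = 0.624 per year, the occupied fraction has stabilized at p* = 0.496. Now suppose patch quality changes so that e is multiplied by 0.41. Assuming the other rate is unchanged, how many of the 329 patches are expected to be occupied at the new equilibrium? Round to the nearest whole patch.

232

Balance m(1−p*) = e·p* gives m = e·p*/(1−p*) = 0.624×0.49600/0.50400 = 0.61410.
New p* = m/(m+e) = 0.61410/(0.61410+0.25584) = 0.70591.
Expected occupied = 329 × 0.70591 = 232.24 ≈ 232.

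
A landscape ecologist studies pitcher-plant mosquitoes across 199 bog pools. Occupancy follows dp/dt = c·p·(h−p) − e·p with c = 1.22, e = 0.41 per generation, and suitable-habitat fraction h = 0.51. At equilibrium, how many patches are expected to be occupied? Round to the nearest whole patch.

35

p* = h − e/c = 0.51 − 0.3361 = 0.1739.
Expected occupied patches = N × p* = 199 × 0.1739 = 34.61 ≈ 35.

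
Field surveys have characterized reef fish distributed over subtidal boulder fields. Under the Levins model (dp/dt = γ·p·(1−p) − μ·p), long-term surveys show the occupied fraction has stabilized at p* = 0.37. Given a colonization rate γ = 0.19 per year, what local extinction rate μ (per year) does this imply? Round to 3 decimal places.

At equilibrium γ(1−p*) = μ.
μ = 0.19 × (1 − 0.37) = 0.19 × 0.6300 = 0.1197.

0.120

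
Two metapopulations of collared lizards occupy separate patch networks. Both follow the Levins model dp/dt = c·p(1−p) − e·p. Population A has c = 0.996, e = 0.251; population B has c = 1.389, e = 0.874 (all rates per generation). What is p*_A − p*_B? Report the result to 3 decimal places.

A: p*_A = 1 − 0.251/0.996 = 0.7480.
B: p*_B = 1 − 0.874/1.389 = 0.3708.
p*_A − p*_B = 0.7480 − 0.3708 = 0.3772.

0.377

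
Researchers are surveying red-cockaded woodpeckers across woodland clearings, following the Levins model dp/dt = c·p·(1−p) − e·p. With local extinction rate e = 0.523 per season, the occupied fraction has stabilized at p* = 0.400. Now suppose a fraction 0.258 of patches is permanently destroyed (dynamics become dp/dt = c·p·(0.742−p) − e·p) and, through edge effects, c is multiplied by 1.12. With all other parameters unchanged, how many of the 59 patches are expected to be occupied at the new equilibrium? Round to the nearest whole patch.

12

Balance c(1−p*) = e gives c = e/(1 − 0.40000) = 0.523/0.60000 = 0.87167.
New p* = 0.742 − e/c = 0.742 − 0.52300/0.97627 = 0.20629.
Expected occupied = 59 × 0.20629 = 12.17 ≈ 12.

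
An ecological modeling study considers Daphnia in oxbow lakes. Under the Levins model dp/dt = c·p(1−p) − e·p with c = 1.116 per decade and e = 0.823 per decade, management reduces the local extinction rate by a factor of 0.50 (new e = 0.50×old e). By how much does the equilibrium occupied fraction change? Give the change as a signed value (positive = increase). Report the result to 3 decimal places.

Before: p* = 1 − 0.823/1.116 = 0.2625.
After the change, c = 1.116, e = 0.4115, so p* = 1 − 0.4115/1.116 = 0.6313.
Δp* = 0.6313 − 0.2625 = +0.3687.

0.369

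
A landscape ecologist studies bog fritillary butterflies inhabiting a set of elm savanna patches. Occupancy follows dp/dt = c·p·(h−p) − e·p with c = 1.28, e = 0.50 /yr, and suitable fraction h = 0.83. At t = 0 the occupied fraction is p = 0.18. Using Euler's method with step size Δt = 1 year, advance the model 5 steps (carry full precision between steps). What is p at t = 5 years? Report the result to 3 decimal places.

0.416

Update rule: p ← p + [c·p·(h−p) − e·p]·Δt with Δt = 1.
p: 0.18000 → 0.23976  (Δp = +0.05976)
p: 0.23976 → 0.30102  (Δp = +0.06126)
p: 0.30102 → 0.35433  (Δp = +0.05331)
p: 0.35433 → 0.39290  (Δp = +0.03857)
p: 0.39290 → 0.41627  (Δp = +0.02337)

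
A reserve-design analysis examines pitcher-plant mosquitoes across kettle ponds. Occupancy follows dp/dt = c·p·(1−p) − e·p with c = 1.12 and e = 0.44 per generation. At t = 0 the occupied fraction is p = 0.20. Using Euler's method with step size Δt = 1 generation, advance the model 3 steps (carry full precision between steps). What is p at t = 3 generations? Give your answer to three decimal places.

0.488

Update rule: p ← p + [c·p·(1−p) − e·p]·Δt with Δt = 1.
step 1: Δp = +0.09120, p = 0.29120
step 2: Δp = +0.10304, p = 0.39424
step 3: Δp = +0.09401, p = 0.48825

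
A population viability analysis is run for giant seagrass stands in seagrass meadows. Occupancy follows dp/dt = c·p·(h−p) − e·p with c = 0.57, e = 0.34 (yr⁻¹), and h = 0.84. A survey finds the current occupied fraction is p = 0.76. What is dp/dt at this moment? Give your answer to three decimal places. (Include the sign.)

Colonization term: c·p·(h−p) = 0.57×0.76×0.0800 = 0.03466.
Extinction term: e·p = 0.25840.
dp/dt = 0.03466 − 0.25840 = -0.22374.

-0.224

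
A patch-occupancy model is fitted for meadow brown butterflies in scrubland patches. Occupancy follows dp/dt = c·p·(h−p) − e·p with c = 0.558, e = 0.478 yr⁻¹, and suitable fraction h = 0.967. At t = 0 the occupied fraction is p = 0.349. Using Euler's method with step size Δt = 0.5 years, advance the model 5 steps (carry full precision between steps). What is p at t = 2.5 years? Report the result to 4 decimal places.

0.2624

Update rule: p ← p + [c·p·(h−p) − e·p]·Δt with Δt = 0.5.
step 1: Δp = -0.02324, p = 0.32576
step 2: Δp = -0.01958, p = 0.30619
step 3: Δp = -0.01673, p = 0.28946
step 4: Δp = -0.01446, p = 0.27500
step 5: Δp = -0.01263, p = 0.26237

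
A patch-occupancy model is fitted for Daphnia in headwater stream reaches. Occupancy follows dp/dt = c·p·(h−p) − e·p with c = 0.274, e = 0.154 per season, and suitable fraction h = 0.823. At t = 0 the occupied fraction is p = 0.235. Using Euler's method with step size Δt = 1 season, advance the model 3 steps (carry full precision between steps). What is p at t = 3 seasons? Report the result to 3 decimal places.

Update rule: p ← p + [c·p·(h−p) − e·p]·Δt with Δt = 1.
p: 0.23500 → 0.23667  (Δp = +0.00167)
p: 0.23667 → 0.23825  (Δp = +0.00157)
p: 0.23825 → 0.23973  (Δp = +0.00148)

0.240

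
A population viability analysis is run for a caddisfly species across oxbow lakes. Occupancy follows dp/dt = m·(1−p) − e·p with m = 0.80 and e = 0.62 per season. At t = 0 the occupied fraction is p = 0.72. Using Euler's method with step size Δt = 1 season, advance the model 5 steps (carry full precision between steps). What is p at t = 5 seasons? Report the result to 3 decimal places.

Update rule: p ← p + [m·(1−p) − e·p]·Δt with Δt = 1.
  1  |  dp/dt·Δt = -0.222400  |  p_1 = 0.497600
  2  |  dp/dt·Δt = +0.093408  |  p_2 = 0.591008
  3  |  dp/dt·Δt = -0.039231  |  p_3 = 0.551777
  4  |  dp/dt·Δt = +0.016477  |  p_4 = 0.568254
  5  |  dp/dt·Δt = -0.006920  |  p_5 = 0.561333

0.561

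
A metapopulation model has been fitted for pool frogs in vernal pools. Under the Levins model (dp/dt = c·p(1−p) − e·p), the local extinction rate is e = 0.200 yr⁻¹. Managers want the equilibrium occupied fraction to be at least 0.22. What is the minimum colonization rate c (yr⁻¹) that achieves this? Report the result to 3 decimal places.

0.256

p* = 1 − e/c ≥ 0.22 requires e/c ≤ 0.7800, i.e. c ≥ e/0.7800.
c_min = 0.200/0.7800 = 0.2564.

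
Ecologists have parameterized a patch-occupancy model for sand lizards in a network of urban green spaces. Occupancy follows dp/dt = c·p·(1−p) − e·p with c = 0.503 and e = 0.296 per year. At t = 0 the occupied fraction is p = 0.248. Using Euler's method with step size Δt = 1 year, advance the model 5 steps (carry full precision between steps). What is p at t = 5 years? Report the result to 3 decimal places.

0.336

Update rule: p ← p + [c·p·(1−p) − e·p]·Δt with Δt = 1.
  1  |  dp/dt·Δt = +0.020399  |  p_1 = 0.268399
  2  |  dp/dt·Δt = +0.019323  |  p_2 = 0.287723
  3  |  dp/dt·Δt = +0.017918  |  p_3 = 0.305641
  4  |  dp/dt·Δt = +0.016279  |  p_4 = 0.321920
  5  |  dp/dt·Δt = +0.014510  |  p_5 = 0.336430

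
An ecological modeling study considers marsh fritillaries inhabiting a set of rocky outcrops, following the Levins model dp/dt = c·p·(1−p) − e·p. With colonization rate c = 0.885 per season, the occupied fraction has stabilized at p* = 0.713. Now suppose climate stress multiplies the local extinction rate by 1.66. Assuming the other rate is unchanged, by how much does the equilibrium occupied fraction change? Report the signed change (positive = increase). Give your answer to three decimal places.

-0.189

Balance c(1−p*) = e gives e = 0.885×(1 − 0.71300) = 0.25400.
New p* = 1 − e/c = 1 − 0.42164/0.88500 = 0.52357.
Δp* = 0.52357 − 0.71300 = -0.18943.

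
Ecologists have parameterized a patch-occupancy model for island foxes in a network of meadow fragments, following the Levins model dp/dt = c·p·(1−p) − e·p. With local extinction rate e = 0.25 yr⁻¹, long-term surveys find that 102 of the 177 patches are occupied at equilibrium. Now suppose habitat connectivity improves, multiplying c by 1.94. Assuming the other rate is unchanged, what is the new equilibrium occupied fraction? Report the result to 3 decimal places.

Observed p* = 102/177 = 0.57627.
Balance c(1−p*) = e gives c = e/(1 − 0.57627) = 0.25/0.42373 = 0.59000.
New p* = 1 − e/c = 1 − 0.25000/1.14460 = 0.78158.

0.782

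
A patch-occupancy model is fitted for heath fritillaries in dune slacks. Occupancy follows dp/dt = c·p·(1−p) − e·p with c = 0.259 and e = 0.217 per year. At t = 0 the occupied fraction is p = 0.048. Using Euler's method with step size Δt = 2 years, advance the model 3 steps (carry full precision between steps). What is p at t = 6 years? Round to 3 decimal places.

Update rule: p ← p + [c·p·(1−p) − e·p]·Δt with Δt = 2.
step 1: Δp = +0.00284, p = 0.05084
step 2: Δp = +0.00293, p = 0.05377
step 3: Δp = +0.00302, p = 0.05679

0.057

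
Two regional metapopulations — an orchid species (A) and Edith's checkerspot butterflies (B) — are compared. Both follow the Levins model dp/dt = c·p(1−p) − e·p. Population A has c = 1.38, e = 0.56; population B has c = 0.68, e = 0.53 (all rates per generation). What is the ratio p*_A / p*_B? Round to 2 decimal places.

A: p*_A = 1 − 0.56/1.38 = 0.5942.
B: p*_B = 1 − 0.53/0.68 = 0.2206.
p*_A / p*_B = 0.5942/0.2206 = 2.6937.

2.69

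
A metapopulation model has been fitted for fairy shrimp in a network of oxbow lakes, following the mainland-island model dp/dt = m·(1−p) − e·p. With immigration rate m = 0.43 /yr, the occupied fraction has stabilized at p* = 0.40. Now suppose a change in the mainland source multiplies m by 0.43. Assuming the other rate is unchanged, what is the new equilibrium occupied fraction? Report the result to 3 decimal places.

0.223

Balance m(1−p*) = e·p* gives e = m(1−p*)/p* = 0.43×0.60000/0.40000 = 0.64500.
New p* = m/(m+e) = 0.18490/(0.18490+0.64500) = 0.22280.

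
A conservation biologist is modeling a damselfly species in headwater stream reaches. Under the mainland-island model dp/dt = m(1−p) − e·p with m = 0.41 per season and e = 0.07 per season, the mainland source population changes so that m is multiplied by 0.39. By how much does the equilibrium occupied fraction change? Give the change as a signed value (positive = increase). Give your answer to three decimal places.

-0.159

Before: p* = 0.41/(0.41+0.07) = 0.8542.
After: m = 0.1599, e = 0.07; p* = 0.1599/0.2299 = 0.6955.
Δp* = 0.6955 − 0.8542 = -0.1586.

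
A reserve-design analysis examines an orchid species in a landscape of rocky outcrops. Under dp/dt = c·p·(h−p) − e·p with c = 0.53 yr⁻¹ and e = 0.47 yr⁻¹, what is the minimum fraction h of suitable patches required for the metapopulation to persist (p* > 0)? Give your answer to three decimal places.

0.887

p* = h − e/c is positive only when h > e/c.
h_min = e/c = 0.47/0.53 = 0.8868.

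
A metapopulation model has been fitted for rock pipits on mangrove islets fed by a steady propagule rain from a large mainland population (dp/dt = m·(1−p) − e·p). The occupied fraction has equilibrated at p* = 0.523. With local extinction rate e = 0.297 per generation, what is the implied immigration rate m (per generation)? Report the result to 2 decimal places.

At equilibrium m(1−p*) = e·p*, so m = e·p*/(1−p*).
m = 0.297 × 0.523 / 0.4770 = 0.1553/0.4770 = 0.3256.

0.33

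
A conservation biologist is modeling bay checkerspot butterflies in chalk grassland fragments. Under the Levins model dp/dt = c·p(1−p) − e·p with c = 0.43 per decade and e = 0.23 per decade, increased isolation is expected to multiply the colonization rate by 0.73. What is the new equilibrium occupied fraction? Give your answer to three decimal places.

0.267

Before: p* = 1 − 0.23/0.43 = 0.4651.
After the change, c = 0.3139, e = 0.23, so p* = 1 − 0.23/0.3139 = 0.2673.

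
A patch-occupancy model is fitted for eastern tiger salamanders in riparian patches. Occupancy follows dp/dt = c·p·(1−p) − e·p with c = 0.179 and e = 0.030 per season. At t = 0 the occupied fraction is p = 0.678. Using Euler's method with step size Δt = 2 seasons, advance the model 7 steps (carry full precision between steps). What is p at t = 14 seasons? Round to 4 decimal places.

Update rule: p ← p + [c·p·(1−p) − e·p]·Δt with Δt = 2.
step 1: Δp = +0.03748, p = 0.71548
step 2: Δp = +0.02995, p = 0.74543
step 3: Δp = +0.02321, p = 0.76864
step 4: Δp = +0.01755, p = 0.78618
step 5: Δp = +0.01301, p = 0.79919
step 6: Δp = +0.00950, p = 0.80869
step 7: Δp = +0.00686, p = 0.81556

0.8156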